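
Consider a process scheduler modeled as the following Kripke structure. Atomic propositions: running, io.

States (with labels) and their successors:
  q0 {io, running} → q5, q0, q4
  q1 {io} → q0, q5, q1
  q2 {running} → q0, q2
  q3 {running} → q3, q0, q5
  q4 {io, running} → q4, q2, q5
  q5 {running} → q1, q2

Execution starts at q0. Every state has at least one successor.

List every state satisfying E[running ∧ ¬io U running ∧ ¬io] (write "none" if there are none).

{q2, q3, q5}

States satisfying running ∧ ¬io: {q2, q3, q5}.
States satisfying E[running ∧ ¬io U running ∧ ¬io]: {q2, q3, q5}.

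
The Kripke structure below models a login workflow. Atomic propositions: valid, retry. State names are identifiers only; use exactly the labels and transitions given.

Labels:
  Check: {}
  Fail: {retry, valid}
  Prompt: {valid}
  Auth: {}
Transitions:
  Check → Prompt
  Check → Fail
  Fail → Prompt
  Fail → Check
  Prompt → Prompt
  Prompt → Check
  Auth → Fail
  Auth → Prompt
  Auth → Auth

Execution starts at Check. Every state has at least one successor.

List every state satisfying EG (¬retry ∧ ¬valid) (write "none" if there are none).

{Auth}

States satisfying ¬retry ∧ ¬valid: {Check, Auth}.
States satisfying EG (¬retry ∧ ¬valid): {Auth}.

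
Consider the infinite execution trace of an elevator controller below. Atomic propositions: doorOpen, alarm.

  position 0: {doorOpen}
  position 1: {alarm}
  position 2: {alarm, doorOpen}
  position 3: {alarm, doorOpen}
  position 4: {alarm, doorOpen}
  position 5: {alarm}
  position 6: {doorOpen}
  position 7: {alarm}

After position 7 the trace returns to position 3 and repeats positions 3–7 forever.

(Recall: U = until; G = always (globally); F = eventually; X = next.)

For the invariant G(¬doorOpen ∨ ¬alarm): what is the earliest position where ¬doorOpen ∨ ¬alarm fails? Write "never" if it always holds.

Check ¬doorOpen ∨ ¬alarm at each position in order: 0 ✓, 1 ✓.
At position 2 the labels are {alarm, doorOpen}, so ¬doorOpen ∨ ¬alarm is false there. This is the first violation.

2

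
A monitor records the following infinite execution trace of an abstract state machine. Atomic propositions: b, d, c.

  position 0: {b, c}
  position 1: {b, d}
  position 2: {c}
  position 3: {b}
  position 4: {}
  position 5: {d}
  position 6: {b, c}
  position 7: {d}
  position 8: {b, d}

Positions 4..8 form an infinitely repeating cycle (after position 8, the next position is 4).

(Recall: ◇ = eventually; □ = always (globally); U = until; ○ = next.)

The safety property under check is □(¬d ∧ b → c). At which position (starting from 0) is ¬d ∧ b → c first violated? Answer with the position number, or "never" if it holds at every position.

Check ¬d ∧ b → c at each position in order: 0 ✓, 1 ✓, 2 ✓.
At position 3 the labels are {b}, so ¬d ∧ b → c is false there. This is the first violation.

3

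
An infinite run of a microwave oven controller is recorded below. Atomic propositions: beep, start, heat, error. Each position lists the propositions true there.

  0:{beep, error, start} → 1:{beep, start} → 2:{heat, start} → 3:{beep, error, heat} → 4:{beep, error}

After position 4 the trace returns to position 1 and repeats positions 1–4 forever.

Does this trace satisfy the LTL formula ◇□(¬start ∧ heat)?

Does not hold

□(¬start ∧ heat) is false at every position 0..4, so it never becomes true and ◇□(¬start ∧ heat) fails.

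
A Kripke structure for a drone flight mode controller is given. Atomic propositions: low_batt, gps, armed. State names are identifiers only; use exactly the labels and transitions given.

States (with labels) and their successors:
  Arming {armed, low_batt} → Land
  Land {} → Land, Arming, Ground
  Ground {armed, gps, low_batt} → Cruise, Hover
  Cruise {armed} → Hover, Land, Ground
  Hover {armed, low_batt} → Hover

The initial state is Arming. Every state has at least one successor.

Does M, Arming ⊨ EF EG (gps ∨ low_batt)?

States satisfying EG (gps ∨ low_batt): {Ground, Hover}.
States satisfying EF EG (gps ∨ low_batt): {Arming, Land, Ground, Cruise, Hover}.
Some path from Arming reaches a state where EG (gps ∨ low_batt) holds.
Arming ∈ Sat(EF EG (gps ∨ low_batt)).

Satisfied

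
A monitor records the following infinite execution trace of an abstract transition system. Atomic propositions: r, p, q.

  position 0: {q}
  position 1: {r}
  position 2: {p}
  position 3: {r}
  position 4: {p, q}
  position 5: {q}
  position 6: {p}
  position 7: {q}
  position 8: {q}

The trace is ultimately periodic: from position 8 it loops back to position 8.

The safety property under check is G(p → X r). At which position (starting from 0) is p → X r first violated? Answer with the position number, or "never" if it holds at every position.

4

Check p → X r at each position in order: 0 ✓, 1 ✓, 2 ✓, 3 ✓.
At position 4 the labels are {p, q} and the next position 5 has {q}, so p → X r is false there. This is the first violation.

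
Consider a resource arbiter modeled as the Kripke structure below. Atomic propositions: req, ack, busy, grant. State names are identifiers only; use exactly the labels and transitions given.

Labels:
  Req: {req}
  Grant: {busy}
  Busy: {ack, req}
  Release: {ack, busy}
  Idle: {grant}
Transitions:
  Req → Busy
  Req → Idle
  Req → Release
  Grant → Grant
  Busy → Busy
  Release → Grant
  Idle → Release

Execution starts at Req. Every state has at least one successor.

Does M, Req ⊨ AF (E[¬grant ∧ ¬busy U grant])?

States satisfying E[¬grant ∧ ¬busy U grant]: {Req, Idle}.
States satisfying AF (E[¬grant ∧ ¬busy U grant]): {Req, Idle}.
Req ∈ Sat(AF (E[¬grant ∧ ¬busy U grant])).

Satisfied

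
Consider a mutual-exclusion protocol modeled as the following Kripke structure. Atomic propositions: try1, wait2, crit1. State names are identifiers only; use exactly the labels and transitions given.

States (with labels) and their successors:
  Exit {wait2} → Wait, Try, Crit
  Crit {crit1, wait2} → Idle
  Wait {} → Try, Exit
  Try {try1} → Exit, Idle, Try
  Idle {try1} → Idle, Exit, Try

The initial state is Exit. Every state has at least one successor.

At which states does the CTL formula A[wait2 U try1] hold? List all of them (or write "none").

{Crit, Try, Idle}

States satisfying wait2: {Exit, Crit}.
States satisfying try1: {Try, Idle}.
States satisfying A[wait2 U try1]: {Crit, Try, Idle}.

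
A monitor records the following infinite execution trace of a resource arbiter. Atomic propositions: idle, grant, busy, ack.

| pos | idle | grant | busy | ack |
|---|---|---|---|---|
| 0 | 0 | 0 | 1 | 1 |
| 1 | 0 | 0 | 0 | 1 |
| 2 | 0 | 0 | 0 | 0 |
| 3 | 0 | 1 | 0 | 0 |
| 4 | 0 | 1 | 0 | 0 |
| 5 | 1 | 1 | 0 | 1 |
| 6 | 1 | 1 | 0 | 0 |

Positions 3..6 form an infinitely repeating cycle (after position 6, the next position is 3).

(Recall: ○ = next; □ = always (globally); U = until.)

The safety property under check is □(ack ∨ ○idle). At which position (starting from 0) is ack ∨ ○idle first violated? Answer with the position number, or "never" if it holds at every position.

Check ack ∨ ○idle at each position in order: 0 ✓, 1 ✓.
At position 2 the labels are {} and the next position 3 has {grant}, so ack ∨ ○idle is false there. This is the first violation.

2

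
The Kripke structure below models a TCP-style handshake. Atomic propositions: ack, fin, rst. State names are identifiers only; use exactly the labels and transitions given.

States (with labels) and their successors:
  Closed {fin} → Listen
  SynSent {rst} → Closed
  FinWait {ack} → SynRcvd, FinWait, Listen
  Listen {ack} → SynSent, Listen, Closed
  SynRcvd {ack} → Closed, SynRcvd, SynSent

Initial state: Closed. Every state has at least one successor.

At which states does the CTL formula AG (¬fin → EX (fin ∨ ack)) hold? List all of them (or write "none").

States satisfying ¬fin → EX (fin ∨ ack): {Closed, SynSent, FinWait, Listen, SynRcvd}.
States satisfying AG (¬fin → EX (fin ∨ ack)): {Closed, SynSent, FinWait, Listen, SynRcvd}.

{Closed, SynSent, FinWait, Listen, SynRcvd}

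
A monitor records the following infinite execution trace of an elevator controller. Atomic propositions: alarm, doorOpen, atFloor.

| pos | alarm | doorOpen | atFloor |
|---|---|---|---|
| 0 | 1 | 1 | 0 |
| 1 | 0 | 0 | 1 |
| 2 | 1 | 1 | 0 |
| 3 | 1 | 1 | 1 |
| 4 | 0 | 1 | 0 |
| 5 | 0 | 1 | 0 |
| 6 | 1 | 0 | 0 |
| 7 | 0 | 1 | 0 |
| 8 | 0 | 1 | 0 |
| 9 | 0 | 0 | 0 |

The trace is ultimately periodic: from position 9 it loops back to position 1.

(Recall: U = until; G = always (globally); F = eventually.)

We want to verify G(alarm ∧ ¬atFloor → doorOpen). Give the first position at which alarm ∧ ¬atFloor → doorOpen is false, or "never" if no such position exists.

Check alarm ∧ ¬atFloor → doorOpen at each position in order: 0 ✓, 1 ✓, 2 ✓, 3 ✓, 4 ✓, 5 ✓.
At position 6 the labels are {alarm}, so alarm ∧ ¬atFloor → doorOpen is false there. This is the first violation.

6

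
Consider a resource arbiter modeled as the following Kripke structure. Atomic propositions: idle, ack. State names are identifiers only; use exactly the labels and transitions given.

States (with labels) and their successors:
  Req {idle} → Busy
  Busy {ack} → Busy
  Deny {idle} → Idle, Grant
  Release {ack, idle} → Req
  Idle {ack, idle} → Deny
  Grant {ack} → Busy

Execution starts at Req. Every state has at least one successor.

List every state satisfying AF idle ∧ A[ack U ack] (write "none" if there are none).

States satisfying idle: {Req, Deny, Release, Idle}.
States satisfying AF idle: {Req, Deny, Release, Idle}.
States satisfying ack: {Busy, Release, Idle, Grant}.
States satisfying A[ack U ack]: {Busy, Release, Idle, Grant}.
States satisfying AF idle ∧ A[ack U ack]: {Release, Idle}.

{Release, Idle}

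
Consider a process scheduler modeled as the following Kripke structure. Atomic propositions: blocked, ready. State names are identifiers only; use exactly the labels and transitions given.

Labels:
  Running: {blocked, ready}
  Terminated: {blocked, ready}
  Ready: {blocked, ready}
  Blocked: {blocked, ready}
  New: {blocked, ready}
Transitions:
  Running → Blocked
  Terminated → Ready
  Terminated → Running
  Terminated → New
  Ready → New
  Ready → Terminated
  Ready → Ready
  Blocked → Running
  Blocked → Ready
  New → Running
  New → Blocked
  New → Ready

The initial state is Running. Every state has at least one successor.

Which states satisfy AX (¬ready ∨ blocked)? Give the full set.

States satisfying ¬ready ∨ blocked: {Running, Terminated, Ready, Blocked, New}.
States satisfying AX (¬ready ∨ blocked): {Running, Terminated, Ready, Blocked, New}.

{Running, Terminated, Ready, Blocked, New}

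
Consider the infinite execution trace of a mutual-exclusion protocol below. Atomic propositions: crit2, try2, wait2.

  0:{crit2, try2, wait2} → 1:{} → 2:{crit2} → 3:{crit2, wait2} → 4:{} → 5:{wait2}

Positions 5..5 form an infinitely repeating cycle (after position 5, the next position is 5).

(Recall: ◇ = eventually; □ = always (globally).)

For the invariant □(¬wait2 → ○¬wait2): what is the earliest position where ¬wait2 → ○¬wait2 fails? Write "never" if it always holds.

2

Check ¬wait2 → ○¬wait2 at each position in order: 0 ✓, 1 ✓.
At position 2 the labels are {crit2} and the next position 3 has {crit2, wait2}, so ¬wait2 → ○¬wait2 is false there. This is the first violation.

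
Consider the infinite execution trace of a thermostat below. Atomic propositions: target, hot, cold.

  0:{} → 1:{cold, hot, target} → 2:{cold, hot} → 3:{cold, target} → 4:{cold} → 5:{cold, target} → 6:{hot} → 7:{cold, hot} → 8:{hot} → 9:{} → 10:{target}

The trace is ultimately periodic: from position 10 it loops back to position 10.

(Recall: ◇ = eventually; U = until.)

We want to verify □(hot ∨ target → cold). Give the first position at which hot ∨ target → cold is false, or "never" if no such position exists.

Check hot ∨ target → cold at each position in order: 0 ✓, 1 ✓, 2 ✓, 3 ✓, 4 ✓, 5 ✓.
At position 6 the labels are {hot}, so hot ∨ target → cold is false there. This is the first violation.

6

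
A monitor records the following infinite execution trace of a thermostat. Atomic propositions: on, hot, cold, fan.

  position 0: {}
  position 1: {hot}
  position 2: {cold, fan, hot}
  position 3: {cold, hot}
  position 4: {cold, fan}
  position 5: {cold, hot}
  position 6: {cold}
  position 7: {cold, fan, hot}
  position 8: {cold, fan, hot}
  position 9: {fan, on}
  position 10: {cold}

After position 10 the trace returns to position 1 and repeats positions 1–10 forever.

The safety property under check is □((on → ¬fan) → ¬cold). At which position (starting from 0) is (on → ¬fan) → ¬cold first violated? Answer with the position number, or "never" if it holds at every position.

2

Check (on → ¬fan) → ¬cold at each position in order: 0 ✓, 1 ✓.
At position 2 the labels are {cold, fan, hot}, so (on → ¬fan) → ¬cold is false there. This is the first violation.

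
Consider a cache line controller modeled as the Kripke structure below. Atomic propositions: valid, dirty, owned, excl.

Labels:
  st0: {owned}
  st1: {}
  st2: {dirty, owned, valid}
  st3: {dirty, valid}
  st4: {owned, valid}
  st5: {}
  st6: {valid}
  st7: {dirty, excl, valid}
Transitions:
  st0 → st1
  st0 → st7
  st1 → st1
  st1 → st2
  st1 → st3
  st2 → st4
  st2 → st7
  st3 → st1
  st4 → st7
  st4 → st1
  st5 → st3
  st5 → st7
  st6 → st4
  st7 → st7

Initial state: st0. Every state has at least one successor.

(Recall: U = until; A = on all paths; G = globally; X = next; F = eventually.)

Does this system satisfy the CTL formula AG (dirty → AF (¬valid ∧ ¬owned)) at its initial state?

States satisfying dirty → AF (¬valid ∧ ¬owned): {st0, st1, st3, st4, st5, st6}.
States satisfying AG (dirty → AF (¬valid ∧ ¬owned)): ∅.
st2 is reachable from st0 and violates dirty → AF (¬valid ∧ ¬owned), so AG fails at st0.
st0 ∉ Sat(AG (dirty → AF (¬valid ∧ ¬owned))).

Violated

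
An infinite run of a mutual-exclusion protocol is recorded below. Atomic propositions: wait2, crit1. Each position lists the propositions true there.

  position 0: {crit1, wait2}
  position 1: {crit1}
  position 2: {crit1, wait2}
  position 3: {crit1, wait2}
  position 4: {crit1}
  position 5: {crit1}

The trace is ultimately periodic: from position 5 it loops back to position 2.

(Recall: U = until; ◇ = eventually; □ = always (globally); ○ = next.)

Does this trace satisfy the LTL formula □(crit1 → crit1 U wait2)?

Satisfied

crit1 → crit1 U wait2 holds at every position 0..5, and those are all positions ever visited, so □(crit1 → crit1 U wait2) holds.
Positions where crit1 holds: 0, 1, 2, 3, 4, 5.
Check crit1 U wait2 at each: 0→ok, 1→ok, 2→ok, 3→ok, 4→ok, 5→ok.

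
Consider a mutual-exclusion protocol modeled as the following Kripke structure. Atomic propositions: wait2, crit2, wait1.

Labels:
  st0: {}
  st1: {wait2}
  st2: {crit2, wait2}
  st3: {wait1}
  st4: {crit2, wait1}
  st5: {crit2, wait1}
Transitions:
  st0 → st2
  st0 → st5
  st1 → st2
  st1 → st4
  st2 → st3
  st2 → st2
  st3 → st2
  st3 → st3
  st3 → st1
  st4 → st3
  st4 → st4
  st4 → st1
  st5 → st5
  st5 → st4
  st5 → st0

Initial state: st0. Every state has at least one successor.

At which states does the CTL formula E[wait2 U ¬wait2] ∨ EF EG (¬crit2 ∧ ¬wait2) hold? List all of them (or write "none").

States satisfying wait2: {st1, st2}.
States satisfying ¬wait2: {st0, st3, st4, st5}.
States satisfying E[wait2 U ¬wait2]: {st0, st1, st2, st3, st4, st5}.
States satisfying EG (¬crit2 ∧ ¬wait2): {st3}.
States satisfying EF EG (¬crit2 ∧ ¬wait2): {st0, st1, st2, st3, st4, st5}.
States satisfying E[wait2 U ¬wait2] ∨ EF EG (¬crit2 ∧ ¬wait2): {st0, st1, st2, st3, st4, st5}.

{st0, st1, st2, st3, st4, st5}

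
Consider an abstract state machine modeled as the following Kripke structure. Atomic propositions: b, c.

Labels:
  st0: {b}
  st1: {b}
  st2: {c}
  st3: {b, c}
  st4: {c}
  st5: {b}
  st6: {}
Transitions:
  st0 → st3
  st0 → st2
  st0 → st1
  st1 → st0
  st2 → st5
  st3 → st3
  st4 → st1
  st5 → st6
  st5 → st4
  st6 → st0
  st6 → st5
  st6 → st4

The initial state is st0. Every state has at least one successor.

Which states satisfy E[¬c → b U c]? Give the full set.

{st0, st1, st2, st3, st4, st5}

States satisfying ¬c → b: {st0, st1, st2, st3, st4, st5}.
States satisfying c: {st2, st3, st4}.
States satisfying E[¬c → b U c]: {st0, st1, st2, st3, st4, st5}.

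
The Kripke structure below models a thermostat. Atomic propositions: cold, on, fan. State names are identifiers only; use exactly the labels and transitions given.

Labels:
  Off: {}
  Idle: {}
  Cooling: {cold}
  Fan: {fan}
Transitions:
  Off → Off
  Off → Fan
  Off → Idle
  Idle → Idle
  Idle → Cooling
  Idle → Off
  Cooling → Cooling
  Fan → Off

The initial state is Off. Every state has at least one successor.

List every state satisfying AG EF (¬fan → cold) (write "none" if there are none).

States satisfying EF (¬fan → cold): {Off, Idle, Cooling, Fan}.
States satisfying AG EF (¬fan → cold): {Off, Idle, Cooling, Fan}.

{Off, Idle, Cooling, Fan}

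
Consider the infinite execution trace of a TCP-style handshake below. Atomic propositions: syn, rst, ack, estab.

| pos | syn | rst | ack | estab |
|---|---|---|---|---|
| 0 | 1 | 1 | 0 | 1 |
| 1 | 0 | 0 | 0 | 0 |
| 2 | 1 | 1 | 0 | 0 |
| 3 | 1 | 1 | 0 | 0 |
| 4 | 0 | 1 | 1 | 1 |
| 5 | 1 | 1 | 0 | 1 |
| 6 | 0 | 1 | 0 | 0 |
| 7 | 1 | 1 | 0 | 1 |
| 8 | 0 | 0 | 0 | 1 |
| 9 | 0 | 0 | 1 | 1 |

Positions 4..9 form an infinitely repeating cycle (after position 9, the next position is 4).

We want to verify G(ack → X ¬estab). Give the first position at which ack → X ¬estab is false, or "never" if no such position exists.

4

Check ack → X ¬estab at each position in order: 0 ✓, 1 ✓, 2 ✓, 3 ✓.
At position 4 the labels are {ack, estab, rst} and the next position 5 has {estab, rst, syn}, so ack → X ¬estab is false there. This is the first violation.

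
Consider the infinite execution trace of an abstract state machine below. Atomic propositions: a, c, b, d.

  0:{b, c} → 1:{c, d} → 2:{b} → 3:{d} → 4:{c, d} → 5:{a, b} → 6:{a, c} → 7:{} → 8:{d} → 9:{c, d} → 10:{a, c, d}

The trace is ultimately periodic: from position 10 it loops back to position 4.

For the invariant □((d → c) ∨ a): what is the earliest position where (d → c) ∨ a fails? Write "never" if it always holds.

3

Check (d → c) ∨ a at each position in order: 0 ✓, 1 ✓, 2 ✓.
At position 3 the labels are {d}, so (d → c) ∨ a is false there. This is the first violation.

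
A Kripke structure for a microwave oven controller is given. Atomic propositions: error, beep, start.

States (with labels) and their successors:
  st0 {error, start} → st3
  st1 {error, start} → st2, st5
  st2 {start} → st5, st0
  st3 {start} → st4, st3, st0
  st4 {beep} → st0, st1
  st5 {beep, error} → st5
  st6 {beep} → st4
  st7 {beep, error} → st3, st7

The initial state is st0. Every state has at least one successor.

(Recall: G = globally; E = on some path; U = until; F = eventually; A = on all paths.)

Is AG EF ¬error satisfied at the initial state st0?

States satisfying EF ¬error: {st0, st1, st2, st3, st4, st6, st7}.
States satisfying AG EF ¬error: ∅.
st5 is reachable from st0 and violates EF ¬error, so AG fails at st0.
st0 ∉ Sat(AG EF ¬error).

Does not hold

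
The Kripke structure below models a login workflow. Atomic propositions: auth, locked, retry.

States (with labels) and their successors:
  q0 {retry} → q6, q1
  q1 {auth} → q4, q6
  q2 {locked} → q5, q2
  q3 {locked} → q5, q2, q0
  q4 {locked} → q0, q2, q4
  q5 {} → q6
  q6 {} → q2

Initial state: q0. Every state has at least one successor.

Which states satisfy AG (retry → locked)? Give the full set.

States satisfying retry → locked: {q1, q2, q3, q4, q5, q6}.
States satisfying AG (retry → locked): {q2, q5, q6}.

{q2, q5, q6}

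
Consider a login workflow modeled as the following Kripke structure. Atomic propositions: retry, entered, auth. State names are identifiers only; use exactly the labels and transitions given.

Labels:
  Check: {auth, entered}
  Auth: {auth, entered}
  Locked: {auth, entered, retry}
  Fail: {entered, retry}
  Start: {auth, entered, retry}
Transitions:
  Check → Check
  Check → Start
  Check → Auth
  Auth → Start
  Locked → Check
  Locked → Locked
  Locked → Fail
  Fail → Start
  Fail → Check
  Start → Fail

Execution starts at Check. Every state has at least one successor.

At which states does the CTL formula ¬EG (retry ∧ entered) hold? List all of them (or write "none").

States satisfying retry ∧ entered: {Locked, Fail, Start}.
States satisfying EG (retry ∧ entered): {Locked, Fail, Start}.
States satisfying ¬EG (retry ∧ entered): {Check, Auth}.

{Check, Auth}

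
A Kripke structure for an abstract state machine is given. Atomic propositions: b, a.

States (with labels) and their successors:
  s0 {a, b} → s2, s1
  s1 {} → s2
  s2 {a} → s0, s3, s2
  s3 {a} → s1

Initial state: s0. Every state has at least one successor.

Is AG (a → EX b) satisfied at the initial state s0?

No

States satisfying a → EX b: {s1, s2}.
States satisfying AG (a → EX b): ∅.
s0 is reachable from s0 and violates a → EX b, so AG fails at s0.
s0 ∉ Sat(AG (a → EX b)).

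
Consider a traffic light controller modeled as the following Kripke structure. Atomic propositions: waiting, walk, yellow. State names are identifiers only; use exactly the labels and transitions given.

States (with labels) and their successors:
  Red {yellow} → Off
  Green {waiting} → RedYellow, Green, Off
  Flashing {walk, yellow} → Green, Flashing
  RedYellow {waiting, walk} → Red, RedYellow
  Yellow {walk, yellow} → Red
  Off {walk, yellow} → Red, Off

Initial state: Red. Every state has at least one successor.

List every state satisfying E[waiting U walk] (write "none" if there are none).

States satisfying waiting: {Green, RedYellow}.
States satisfying walk: {Flashing, RedYellow, Yellow, Off}.
States satisfying E[waiting U walk]: {Green, Flashing, RedYellow, Yellow, Off}.

{Green, Flashing, RedYellow, Yellow, Off}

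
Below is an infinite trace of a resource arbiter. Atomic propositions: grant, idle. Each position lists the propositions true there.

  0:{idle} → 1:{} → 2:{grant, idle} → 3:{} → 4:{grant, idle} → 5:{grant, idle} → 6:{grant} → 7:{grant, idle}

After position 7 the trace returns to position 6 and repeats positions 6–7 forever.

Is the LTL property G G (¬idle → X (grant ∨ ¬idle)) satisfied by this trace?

Holds

G (¬idle → X (grant ∨ ¬idle)) holds at every position 0..7, and those are all positions ever visited, so G G (¬idle → X (grant ∨ ¬idle)) holds.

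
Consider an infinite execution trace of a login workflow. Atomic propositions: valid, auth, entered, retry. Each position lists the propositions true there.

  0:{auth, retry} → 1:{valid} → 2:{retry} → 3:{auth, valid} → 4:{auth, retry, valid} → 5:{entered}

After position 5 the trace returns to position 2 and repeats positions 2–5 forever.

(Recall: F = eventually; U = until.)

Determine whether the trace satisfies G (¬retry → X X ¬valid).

No

¬retry → X X ¬valid must hold at every position from 0 onward. It fails at position 1, so G (¬retry → X X ¬valid) is false.
Positions where ¬retry holds: 1, 3, 5.
Check X X ¬valid at each: 1→fails, 3→ok, 5→fails.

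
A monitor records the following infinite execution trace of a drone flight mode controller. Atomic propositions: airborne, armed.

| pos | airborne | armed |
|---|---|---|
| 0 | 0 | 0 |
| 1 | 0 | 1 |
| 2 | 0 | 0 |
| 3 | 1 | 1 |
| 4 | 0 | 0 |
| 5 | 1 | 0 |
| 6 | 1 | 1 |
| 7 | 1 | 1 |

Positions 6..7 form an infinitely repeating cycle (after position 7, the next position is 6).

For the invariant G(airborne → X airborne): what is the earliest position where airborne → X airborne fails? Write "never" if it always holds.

3

Check airborne → X airborne at each position in order: 0 ✓, 1 ✓, 2 ✓.
At position 3 the labels are {airborne, armed} and the next position 4 has {}, so airborne → X airborne is false there. This is the first violation.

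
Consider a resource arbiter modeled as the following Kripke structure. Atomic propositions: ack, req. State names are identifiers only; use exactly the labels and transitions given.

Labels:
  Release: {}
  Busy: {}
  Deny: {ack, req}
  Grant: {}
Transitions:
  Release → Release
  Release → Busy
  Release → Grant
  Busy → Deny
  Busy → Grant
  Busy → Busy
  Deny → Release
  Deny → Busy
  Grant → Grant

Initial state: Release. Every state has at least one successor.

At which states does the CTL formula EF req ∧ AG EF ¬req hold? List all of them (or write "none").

{Release, Busy, Deny}

States satisfying req: {Deny}.
States satisfying EF req: {Release, Busy, Deny}.
States satisfying EF ¬req: {Release, Busy, Deny, Grant}.
States satisfying AG EF ¬req: {Release, Busy, Deny, Grant}.
States satisfying EF req ∧ AG EF ¬req: {Release, Busy, Deny}.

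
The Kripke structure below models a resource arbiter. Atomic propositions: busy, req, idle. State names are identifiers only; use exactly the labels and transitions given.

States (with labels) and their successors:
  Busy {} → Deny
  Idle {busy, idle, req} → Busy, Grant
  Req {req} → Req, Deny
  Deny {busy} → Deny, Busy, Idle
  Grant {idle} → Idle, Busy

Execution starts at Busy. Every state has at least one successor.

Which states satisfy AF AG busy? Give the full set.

States satisfying AG busy: ∅.
States satisfying AF AG busy: ∅.

none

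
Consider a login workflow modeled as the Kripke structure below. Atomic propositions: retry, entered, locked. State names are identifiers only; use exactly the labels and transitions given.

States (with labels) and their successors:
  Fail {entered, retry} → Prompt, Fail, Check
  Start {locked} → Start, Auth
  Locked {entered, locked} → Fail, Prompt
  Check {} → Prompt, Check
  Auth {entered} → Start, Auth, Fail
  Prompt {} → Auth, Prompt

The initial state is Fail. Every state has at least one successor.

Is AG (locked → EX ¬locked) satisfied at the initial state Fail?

States satisfying locked → EX ¬locked: {Fail, Start, Locked, Check, Auth, Prompt}.
States satisfying AG (locked → EX ¬locked): {Fail, Start, Locked, Check, Auth, Prompt}.
Every state reachable from Fail satisfies locked → EX ¬locked.
Fail ∈ Sat(AG (locked → EX ¬locked)).

Satisfied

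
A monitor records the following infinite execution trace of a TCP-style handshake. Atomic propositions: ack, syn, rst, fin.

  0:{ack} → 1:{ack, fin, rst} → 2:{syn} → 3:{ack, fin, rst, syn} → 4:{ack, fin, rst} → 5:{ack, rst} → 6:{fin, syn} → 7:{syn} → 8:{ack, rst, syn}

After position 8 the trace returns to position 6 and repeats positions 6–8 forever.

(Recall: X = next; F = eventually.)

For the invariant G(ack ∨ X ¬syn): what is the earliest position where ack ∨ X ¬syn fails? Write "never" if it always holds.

Check ack ∨ X ¬syn at each position in order: 0 ✓, 1 ✓.
At position 2 the labels are {syn} and the next position 3 has {ack, fin, rst, syn}, so ack ∨ X ¬syn is false there. This is the first violation.

2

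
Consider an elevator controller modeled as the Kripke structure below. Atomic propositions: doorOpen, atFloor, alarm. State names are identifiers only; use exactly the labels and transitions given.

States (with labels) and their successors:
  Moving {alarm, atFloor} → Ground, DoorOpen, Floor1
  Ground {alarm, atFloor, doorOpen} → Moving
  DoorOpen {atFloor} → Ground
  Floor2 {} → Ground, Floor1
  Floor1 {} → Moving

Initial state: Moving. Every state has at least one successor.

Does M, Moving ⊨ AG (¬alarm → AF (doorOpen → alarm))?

States satisfying ¬alarm → AF (doorOpen → alarm): {Moving, Ground, DoorOpen, Floor2, Floor1}.
States satisfying AG (¬alarm → AF (doorOpen → alarm)): {Moving, Ground, DoorOpen, Floor2, Floor1}.
Every state reachable from Moving satisfies ¬alarm → AF (doorOpen → alarm).
Moving ∈ Sat(AG (¬alarm → AF (doorOpen → alarm))).

Yes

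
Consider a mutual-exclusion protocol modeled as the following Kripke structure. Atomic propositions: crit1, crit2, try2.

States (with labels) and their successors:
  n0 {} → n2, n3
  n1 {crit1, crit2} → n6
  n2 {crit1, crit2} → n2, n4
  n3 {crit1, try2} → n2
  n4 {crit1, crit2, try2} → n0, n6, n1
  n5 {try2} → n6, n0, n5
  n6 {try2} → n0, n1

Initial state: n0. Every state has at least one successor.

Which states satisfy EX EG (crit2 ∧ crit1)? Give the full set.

{n0, n2, n3}

States satisfying EG (crit2 ∧ crit1): {n2}.
States satisfying EX EG (crit2 ∧ crit1): {n0, n2, n3}.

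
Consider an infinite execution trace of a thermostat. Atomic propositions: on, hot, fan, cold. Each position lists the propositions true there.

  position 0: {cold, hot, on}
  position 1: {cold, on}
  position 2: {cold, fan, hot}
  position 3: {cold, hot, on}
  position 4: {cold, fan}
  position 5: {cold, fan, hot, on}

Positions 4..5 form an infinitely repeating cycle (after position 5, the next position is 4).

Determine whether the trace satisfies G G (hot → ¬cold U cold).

Holds

G (hot → ¬cold U cold) holds at every position 0..5, and those are all positions ever visited, so G G (hot → ¬cold U cold) holds.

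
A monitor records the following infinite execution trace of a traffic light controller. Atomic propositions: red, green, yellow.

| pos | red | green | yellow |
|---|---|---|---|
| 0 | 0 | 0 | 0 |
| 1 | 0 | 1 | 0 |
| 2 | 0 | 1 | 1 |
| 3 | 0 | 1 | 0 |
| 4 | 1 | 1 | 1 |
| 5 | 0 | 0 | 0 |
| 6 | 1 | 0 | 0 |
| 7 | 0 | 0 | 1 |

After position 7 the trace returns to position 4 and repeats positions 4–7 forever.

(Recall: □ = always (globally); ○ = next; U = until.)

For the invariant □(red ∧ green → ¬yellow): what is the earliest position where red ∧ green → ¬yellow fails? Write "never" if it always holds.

4

Check red ∧ green → ¬yellow at each position in order: 0 ✓, 1 ✓, 2 ✓, 3 ✓.
At position 4 the labels are {green, red, yellow}, so red ∧ green → ¬yellow is false there. This is the first violation.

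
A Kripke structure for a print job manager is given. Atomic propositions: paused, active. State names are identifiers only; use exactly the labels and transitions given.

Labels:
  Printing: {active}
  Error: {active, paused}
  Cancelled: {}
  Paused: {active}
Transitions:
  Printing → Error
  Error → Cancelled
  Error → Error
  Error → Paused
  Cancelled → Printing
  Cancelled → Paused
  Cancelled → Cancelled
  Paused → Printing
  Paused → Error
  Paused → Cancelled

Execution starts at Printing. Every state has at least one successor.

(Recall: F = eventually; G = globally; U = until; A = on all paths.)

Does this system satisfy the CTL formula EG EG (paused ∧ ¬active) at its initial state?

No

States satisfying EG (paused ∧ ¬active): ∅.
States satisfying EG EG (paused ∧ ¬active): ∅.
No suitable path/successor from Printing witnesses the formula.
Printing ∉ Sat(EG EG (paused ∧ ¬active)).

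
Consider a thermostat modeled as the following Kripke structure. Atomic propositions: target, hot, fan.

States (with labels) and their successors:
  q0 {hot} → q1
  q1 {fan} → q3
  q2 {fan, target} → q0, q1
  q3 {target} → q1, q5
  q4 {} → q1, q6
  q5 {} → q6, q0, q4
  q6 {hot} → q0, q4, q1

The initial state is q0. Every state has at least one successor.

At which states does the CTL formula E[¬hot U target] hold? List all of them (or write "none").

States satisfying ¬hot: {q1, q2, q3, q4, q5}.
States satisfying target: {q2, q3}.
States satisfying E[¬hot U target]: {q1, q2, q3, q4, q5}.

{q1, q2, q3, q4, q5}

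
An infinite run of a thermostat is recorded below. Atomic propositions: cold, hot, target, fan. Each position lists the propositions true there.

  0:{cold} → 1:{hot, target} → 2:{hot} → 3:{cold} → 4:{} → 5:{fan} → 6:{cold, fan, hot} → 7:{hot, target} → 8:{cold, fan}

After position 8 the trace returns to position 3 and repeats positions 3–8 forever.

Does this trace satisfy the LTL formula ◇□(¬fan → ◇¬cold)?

Satisfied

□(¬fan → ◇¬cold) holds at position 0, which is reachable from 0, so ◇□(¬fan → ◇¬cold) holds.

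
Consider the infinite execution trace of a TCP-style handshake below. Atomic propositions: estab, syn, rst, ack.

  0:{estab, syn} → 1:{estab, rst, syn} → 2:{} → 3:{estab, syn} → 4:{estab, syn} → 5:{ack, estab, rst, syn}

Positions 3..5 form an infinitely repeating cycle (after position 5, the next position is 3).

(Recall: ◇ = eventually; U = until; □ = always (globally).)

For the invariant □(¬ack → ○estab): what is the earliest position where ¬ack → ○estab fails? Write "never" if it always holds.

Check ¬ack → ○estab at each position in order: 0 ✓.
At position 1 the labels are {estab, rst, syn} and the next position 2 has {}, so ¬ack → ○estab is false there. This is the first violation.

1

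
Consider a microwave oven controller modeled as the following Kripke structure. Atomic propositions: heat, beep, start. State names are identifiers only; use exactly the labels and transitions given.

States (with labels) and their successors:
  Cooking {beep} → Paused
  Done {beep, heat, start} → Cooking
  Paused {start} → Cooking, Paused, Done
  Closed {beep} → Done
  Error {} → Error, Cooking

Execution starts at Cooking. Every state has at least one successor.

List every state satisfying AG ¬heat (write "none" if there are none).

none

States satisfying ¬heat: {Cooking, Paused, Closed, Error}.
States satisfying AG ¬heat: ∅.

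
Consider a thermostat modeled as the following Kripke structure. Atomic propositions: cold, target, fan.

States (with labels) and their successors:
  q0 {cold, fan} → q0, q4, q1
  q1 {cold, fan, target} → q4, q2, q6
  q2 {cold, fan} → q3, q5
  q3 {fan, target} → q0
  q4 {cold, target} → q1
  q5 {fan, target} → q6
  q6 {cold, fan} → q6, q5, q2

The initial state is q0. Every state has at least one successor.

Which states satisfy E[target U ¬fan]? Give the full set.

{q1, q4}

States satisfying target: {q1, q3, q4, q5}.
States satisfying ¬fan: {q4}.
States satisfying E[target U ¬fan]: {q1, q4}.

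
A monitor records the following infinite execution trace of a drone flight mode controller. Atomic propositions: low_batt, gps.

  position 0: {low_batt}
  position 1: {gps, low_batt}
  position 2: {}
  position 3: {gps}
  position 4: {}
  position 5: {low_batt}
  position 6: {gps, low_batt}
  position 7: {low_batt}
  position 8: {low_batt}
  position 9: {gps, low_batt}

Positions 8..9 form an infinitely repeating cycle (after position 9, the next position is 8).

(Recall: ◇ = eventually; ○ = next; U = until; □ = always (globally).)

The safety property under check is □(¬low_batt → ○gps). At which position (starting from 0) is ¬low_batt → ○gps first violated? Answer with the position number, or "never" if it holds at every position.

Check ¬low_batt → ○gps at each position in order: 0 ✓, 1 ✓, 2 ✓.
At position 3 the labels are {gps} and the next position 4 has {}, so ¬low_batt → ○gps is false there. This is the first violation.

3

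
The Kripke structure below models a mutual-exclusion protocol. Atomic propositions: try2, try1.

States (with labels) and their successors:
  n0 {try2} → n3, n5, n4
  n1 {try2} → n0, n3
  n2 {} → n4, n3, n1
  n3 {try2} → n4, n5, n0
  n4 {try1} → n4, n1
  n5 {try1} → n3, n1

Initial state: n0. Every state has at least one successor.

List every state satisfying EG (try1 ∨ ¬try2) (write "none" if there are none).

States satisfying try1 ∨ ¬try2: {n2, n4, n5}.
States satisfying EG (try1 ∨ ¬try2): {n2, n4}.

{n2, n4}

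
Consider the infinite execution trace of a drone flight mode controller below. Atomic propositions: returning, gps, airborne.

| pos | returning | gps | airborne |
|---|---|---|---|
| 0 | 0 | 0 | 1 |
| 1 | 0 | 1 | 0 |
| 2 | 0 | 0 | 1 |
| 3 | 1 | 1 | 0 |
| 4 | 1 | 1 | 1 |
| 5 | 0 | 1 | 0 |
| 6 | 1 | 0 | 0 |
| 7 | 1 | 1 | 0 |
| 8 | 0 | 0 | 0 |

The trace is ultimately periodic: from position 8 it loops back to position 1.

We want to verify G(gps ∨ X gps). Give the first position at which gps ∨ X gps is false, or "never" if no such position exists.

never

gps ∨ X gps holds at every position 0..8, and those are all the positions the trace ever visits, so the invariant G(gps ∨ X gps) is never violated.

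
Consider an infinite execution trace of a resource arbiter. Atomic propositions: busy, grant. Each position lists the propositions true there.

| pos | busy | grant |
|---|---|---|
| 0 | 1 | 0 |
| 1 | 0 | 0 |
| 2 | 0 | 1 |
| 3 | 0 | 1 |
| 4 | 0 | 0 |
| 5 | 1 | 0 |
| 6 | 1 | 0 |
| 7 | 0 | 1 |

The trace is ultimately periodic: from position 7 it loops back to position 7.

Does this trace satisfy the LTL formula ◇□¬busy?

□¬busy holds at position 7, which is reachable from 0, so ◇□¬busy holds.

Yes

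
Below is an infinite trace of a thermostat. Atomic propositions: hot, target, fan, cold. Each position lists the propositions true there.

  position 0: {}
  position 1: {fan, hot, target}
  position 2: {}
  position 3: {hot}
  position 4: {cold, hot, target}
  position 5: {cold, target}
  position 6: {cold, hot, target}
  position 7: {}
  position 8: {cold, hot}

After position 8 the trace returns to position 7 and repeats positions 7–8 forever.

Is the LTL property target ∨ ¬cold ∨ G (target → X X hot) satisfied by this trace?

target → X X hot must hold at every position from 0 onward. It fails at position 5, so G (target → X X hot) is false.
Positions where target holds: 1, 4, 5, 6.
Check X X hot at each: 1→ok, 4→ok, 5→fails, 6→ok.
At position 0: target ∨ ¬cold is true; G (target → X X hot) is false; so target ∨ ¬cold ∨ G (target → X X hot) is true.

Holds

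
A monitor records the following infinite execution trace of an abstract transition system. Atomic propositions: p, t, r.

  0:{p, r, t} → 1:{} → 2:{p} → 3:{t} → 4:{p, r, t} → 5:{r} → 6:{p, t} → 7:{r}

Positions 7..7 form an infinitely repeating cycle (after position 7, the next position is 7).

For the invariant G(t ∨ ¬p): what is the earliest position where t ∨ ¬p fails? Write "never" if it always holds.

2

Check t ∨ ¬p at each position in order: 0 ✓, 1 ✓.
At position 2 the labels are {p}, so t ∨ ¬p is false there. This is the first violation.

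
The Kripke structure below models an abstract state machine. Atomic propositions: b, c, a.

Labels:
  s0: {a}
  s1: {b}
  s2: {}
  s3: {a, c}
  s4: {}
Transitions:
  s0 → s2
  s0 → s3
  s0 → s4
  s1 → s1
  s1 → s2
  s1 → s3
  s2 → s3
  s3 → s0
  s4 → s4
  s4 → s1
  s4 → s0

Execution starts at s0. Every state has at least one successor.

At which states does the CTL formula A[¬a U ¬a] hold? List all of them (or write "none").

{s1, s2, s4}

States satisfying ¬a: {s1, s2, s4}.
States satisfying A[¬a U ¬a]: {s1, s2, s4}.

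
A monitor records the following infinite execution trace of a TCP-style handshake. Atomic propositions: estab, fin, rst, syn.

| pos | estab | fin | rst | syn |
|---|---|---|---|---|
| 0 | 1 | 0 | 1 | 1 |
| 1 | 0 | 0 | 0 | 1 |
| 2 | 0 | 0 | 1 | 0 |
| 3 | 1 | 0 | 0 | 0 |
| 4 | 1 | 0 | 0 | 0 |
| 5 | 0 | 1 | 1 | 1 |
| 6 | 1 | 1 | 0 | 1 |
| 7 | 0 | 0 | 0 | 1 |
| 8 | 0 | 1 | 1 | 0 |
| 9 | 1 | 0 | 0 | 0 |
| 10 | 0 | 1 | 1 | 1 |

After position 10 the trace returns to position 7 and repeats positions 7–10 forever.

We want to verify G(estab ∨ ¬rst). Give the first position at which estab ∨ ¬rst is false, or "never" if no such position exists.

Check estab ∨ ¬rst at each position in order: 0 ✓, 1 ✓.
At position 2 the labels are {rst}, so estab ∨ ¬rst is false there. This is the first violation.

2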